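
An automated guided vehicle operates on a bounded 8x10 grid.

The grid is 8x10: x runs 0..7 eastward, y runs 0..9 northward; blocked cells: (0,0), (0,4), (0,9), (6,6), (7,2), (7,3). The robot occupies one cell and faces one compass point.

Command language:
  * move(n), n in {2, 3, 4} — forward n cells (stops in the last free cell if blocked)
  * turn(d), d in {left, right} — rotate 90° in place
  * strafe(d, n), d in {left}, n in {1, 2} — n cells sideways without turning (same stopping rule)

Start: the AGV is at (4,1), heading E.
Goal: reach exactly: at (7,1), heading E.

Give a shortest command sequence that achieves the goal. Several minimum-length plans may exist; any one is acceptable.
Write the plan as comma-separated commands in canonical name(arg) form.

from: at (4,1), heading E
t=1 move(4) ⇒ at (7,1), heading E
nothing shorter than 1 reaches the goal.

move(4)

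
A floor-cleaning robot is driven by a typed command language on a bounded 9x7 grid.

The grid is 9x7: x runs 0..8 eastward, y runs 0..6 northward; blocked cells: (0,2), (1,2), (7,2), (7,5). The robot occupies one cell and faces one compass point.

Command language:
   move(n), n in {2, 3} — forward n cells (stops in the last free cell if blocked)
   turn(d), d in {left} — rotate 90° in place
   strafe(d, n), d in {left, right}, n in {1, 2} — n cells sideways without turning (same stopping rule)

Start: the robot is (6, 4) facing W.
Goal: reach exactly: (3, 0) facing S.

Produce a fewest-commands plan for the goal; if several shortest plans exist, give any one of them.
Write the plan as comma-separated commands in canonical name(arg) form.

start: (6, 4) facing W
1. strafe(left, 1) → (6, 3) facing W
2. move(3) → (3, 3) facing W
3. turn(left) → (3, 3) facing S
4. move(3) → (3, 0) facing S
shorter routes all fall short; 4 is best.

strafe(left, 1), move(3), turn(left), move(3)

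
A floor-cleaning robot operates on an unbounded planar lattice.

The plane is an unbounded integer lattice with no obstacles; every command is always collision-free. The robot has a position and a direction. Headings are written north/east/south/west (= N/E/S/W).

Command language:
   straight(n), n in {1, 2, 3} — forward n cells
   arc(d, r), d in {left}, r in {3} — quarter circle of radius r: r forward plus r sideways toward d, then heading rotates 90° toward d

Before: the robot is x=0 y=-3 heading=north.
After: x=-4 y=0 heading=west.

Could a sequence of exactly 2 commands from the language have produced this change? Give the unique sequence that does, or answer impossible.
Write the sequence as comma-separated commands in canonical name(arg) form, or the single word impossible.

key: cell and facing (now W) both changed — the 2 commands mix motion and turning
t0: x=0 y=-3 heading=north
t=1 arc(left, 3) ⇒ x=-3 y=0 heading=west
t=2 straight(1) ⇒ x=-4 y=0 heading=west
uniquely the one of 16 2-step routes that fits.

arc(left, 3), straight(1)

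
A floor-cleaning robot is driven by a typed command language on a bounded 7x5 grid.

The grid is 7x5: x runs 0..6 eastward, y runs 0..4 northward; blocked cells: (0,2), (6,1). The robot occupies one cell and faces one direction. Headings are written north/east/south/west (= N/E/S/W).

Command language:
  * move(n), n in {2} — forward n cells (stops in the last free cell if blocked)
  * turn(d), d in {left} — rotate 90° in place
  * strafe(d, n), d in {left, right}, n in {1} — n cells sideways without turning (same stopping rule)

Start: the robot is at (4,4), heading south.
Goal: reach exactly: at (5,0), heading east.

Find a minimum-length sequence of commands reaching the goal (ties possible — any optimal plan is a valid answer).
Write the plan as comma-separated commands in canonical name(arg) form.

move(2), move(2), strafe(left, 1), turn(left)

begin: at (4,4), heading south
1. move(2) → at (4,2), heading south
2. move(2) → at (4,0), heading south
3. strafe(left, 1) → at (5,0), heading south
4. turn(left) → at (5,0), heading east
minimal: 4 command(s), checked below 4.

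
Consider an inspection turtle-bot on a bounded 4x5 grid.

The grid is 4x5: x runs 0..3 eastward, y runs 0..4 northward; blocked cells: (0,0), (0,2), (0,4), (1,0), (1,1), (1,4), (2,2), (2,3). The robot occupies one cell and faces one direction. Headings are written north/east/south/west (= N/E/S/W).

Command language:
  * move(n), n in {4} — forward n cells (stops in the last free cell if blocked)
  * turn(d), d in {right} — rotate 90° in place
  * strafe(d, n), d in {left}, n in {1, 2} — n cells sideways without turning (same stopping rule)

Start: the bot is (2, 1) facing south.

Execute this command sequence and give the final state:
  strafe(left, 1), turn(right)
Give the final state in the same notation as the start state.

(3, 1) facing west

begin: (2, 1) facing south
t=1 strafe(left, 1) ⇒ (3, 1) facing south
t=2 turn(right) ⇒ (3, 1) facing west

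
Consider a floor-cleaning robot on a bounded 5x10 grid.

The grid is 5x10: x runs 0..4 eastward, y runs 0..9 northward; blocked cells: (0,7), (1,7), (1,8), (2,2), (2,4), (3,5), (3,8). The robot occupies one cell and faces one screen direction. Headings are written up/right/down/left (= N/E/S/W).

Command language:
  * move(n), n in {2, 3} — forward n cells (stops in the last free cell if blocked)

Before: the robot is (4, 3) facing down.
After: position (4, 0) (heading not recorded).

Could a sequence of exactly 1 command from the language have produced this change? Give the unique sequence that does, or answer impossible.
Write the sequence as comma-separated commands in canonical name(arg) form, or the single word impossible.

move(3)

from: (4, 3) facing down
1. move(3) → (4, 0) facing down
uniquely the one of 2 1-step routes that fits.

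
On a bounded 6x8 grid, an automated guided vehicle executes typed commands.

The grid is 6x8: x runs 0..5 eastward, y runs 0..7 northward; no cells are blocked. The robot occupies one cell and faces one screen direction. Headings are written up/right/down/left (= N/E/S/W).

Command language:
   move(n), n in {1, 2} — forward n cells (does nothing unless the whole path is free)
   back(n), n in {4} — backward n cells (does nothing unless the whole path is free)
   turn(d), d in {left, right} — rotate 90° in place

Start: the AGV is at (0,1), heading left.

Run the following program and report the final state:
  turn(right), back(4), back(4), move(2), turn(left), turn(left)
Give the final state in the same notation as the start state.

begin: at (0,1), heading left
t=1 turn(right) ⇒ at (0,1), heading up
t=2 back(4) ⇒ at (0,1), heading up
t=3 back(4) ⇒ at (0,1), heading up
t=4 move(2) ⇒ at (0,3), heading up
t=5 turn(left) ⇒ at (0,3), heading left
t=6 turn(left) ⇒ at (0,3), heading down

at (0,3), heading down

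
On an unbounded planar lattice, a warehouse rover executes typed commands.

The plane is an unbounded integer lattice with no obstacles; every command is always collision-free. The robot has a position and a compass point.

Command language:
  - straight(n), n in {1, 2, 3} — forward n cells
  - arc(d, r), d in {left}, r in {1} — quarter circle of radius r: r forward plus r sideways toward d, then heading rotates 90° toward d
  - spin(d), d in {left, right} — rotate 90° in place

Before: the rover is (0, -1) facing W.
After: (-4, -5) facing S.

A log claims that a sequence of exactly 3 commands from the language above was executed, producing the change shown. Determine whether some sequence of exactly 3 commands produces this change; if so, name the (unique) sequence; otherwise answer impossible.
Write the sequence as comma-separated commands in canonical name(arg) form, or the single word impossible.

straight(3), arc(left, 1), straight(3)

key: cell and facing (now S) both changed — the 3 commands mix motion and turning
initial: (0, -1) facing W
t=1 straight(3) ⇒ (-3, -1) facing W
t=2 arc(left, 1) ⇒ (-4, -2) facing S
t=3 straight(3) ⇒ (-4, -5) facing S
no rival 3-sequence matches.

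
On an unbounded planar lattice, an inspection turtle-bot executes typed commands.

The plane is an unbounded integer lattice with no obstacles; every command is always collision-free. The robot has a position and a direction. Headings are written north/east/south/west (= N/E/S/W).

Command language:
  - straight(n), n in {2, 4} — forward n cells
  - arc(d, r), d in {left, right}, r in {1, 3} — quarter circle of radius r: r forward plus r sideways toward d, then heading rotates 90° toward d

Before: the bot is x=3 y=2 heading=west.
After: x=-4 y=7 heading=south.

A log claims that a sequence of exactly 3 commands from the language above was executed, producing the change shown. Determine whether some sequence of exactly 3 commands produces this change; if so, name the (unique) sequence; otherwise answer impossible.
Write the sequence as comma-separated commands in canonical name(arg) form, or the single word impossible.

arc(right, 3), arc(left, 3), arc(left, 1)

key: cell and facing (now S) both changed — the 3 commands mix motion and turning
t0: x=3 y=2 heading=west
1. arc(right, 3) → x=0 y=5 heading=north
2. arc(left, 3) → x=-3 y=8 heading=west
3. arc(left, 1) → x=-4 y=7 heading=south
uniquely the one of 216 3-step routes that fits.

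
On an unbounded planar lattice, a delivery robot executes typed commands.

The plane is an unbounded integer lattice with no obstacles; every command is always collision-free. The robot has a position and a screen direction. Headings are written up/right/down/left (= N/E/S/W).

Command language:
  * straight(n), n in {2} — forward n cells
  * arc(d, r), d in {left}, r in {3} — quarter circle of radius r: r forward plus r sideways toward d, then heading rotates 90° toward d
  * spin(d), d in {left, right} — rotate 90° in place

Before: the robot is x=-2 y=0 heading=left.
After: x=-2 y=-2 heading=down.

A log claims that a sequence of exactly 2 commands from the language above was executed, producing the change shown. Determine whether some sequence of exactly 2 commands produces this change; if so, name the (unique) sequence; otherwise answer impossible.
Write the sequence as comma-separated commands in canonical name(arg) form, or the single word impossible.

key: position moved to (-2,-2) AND the heading swung to S — translation plus rotation needed
t0: x=-2 y=0 heading=left
1. spin(left) → x=-2 y=0 heading=down
2. straight(2) → x=-2 y=-2 heading=down
uniquely the one of 16 2-step routes that fits.

spin(left), straight(2)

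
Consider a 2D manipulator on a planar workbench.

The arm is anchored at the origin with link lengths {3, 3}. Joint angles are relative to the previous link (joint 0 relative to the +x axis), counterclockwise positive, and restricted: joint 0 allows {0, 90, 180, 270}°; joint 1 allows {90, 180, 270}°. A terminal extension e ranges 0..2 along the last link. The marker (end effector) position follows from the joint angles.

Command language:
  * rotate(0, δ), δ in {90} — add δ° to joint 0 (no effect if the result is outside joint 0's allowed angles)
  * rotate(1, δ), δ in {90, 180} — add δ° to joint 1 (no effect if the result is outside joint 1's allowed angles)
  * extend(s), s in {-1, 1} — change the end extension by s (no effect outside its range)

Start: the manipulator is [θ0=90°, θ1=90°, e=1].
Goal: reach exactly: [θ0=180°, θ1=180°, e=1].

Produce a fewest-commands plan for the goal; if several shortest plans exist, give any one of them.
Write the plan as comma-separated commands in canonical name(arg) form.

t0: [θ0=90°, θ1=90°, e=1]
t=1 rotate(1, 90) ⇒ [θ0=90°, θ1=180°, e=1]
t=2 rotate(0, 90) ⇒ [θ0=180°, θ1=180°, e=1]
nothing shorter than 2 reaches the goal.

rotate(1, 90), rotate(0, 90)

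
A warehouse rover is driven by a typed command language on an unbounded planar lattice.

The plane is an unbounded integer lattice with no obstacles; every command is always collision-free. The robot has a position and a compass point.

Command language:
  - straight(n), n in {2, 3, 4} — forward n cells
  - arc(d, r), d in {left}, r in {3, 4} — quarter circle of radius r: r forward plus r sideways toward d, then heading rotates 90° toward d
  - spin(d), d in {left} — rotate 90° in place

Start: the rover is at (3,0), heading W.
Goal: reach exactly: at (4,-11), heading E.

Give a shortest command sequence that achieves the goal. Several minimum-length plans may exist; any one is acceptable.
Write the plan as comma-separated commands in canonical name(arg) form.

arc(left, 3), straight(4), arc(left, 4)

start: at (3,0), heading W
[1] after arc(left, 3): at (0,-3), heading S
[2] after straight(4): at (0,-7), heading S
[3] after arc(left, 4): at (4,-11), heading E
minimal: 3 command(s), checked below 3.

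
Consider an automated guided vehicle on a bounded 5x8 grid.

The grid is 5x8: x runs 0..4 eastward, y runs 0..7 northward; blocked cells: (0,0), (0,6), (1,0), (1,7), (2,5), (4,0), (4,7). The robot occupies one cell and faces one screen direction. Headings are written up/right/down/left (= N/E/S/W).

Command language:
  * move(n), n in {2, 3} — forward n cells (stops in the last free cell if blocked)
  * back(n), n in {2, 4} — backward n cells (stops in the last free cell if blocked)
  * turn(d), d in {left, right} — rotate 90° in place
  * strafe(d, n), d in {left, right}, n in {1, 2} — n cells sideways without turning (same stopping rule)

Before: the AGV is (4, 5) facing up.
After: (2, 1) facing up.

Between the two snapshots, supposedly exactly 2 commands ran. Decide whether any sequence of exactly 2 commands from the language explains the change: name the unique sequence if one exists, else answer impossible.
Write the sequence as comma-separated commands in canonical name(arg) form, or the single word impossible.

key: heading stays N — no command in the sequence turns
t0: (4, 5) facing up
[1] after back(4): (4, 1) facing up
[2] after strafe(left, 2): (2, 1) facing up
all 100 alternatives checked — unique.

back(4), strafe(left, 2)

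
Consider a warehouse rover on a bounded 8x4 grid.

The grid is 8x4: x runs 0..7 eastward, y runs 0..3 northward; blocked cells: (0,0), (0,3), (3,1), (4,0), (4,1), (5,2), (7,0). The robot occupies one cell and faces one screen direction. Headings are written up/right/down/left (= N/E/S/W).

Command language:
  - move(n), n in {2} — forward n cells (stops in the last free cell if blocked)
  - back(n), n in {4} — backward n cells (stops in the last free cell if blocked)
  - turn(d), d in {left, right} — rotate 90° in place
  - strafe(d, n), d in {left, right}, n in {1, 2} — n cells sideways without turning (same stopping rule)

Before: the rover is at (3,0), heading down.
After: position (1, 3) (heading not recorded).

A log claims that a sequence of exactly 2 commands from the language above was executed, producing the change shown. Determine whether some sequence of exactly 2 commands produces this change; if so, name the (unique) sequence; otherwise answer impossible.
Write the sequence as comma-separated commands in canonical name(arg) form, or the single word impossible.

key: back(4) runs into the grid edge before its full distance
initial: at (3,0), heading down
[1] after strafe(right, 2): at (1,0), heading down
[2] after back(4): at (1,3), heading down
no rival 2-sequence matches.

strafe(right, 2), back(4)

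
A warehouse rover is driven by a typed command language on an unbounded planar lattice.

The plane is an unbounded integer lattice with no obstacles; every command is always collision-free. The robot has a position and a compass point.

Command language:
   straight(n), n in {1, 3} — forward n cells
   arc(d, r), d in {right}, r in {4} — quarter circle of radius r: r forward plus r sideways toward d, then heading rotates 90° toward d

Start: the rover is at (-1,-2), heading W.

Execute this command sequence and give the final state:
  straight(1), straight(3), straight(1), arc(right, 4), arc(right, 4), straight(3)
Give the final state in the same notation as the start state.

initial: at (-1,-2), heading W
1. straight(1) → at (-2,-2), heading W
2. straight(3) → at (-5,-2), heading W
3. straight(1) → at (-6,-2), heading W
4. arc(right, 4) → at (-10,2), heading N
5. arc(right, 4) → at (-6,6), heading E
6. straight(3) → at (-3,6), heading E

at (-3,6), heading E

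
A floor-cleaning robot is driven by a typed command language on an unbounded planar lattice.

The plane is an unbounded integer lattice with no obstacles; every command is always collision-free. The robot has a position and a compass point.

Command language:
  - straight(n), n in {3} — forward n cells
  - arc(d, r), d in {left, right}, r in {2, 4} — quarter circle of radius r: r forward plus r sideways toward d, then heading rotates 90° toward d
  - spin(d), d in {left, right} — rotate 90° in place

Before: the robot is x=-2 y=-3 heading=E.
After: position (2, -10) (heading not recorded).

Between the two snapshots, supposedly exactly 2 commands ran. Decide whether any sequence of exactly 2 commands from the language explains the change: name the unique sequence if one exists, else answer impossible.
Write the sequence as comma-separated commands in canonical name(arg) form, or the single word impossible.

key: order matters: swapping arc(right, 4) and straight(3) lands elsewhere
t0: x=-2 y=-3 heading=E
[1] after arc(right, 4): x=2 y=-7 heading=S
[2] after straight(3): x=2 y=-10 heading=S
no other 2-command option fits: unique.

arc(right, 4), straight(3)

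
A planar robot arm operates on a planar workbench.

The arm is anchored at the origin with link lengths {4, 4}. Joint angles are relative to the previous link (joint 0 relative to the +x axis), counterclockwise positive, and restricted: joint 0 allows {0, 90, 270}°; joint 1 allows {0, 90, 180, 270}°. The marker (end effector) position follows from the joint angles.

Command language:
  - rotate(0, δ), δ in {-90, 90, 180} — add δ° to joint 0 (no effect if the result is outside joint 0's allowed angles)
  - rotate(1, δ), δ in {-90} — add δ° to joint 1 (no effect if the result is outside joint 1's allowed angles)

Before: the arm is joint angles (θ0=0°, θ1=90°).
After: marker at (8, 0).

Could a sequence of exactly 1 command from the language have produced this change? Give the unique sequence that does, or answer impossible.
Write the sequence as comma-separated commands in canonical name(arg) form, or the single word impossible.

from: joint angles (θ0=0°, θ1=90°)
[1] after rotate(1, -90): joint angles (θ0=0°, θ1=0°)
no other 1-command option fits: unique.

rotate(1, -90)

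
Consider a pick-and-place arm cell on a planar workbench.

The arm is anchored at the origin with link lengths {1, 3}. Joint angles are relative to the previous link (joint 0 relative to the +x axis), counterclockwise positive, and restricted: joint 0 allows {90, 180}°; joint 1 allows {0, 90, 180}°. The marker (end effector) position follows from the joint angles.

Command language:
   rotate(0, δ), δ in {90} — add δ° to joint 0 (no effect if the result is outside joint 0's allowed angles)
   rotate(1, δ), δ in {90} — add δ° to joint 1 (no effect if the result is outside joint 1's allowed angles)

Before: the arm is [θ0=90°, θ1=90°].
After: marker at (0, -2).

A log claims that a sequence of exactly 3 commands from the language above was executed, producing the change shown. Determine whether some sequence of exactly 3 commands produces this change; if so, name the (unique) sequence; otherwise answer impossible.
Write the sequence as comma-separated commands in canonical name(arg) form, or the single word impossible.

rotate(1, 90), rotate(1, 90), rotate(1, 90)

from: [θ0=90°, θ1=90°]
step 1 (rotate(1, 90)): [θ0=90°, θ1=180°]
step 2 (rotate(1, 90)): [θ0=90°, θ1=180°]
step 3 (rotate(1, 90)): [θ0=90°, θ1=180°]
uniquely the one of 8 3-step routes that fits.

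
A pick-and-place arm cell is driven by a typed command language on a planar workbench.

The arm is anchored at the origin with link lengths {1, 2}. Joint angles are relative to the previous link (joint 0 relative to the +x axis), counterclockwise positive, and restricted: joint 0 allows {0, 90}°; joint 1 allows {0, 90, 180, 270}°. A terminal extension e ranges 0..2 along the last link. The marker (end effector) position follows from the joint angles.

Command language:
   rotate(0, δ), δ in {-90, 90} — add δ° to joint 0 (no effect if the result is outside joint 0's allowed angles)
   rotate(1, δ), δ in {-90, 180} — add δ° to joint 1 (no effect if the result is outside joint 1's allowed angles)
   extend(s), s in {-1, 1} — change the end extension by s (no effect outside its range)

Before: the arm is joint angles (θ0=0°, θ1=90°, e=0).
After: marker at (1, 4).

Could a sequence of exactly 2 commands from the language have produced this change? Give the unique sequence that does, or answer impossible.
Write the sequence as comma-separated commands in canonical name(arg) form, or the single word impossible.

extend(1), extend(1)

from: joint angles (θ0=0°, θ1=90°, e=0)
[1] after extend(1): joint angles (θ0=0°, θ1=90°, e=1)
[2] after extend(1): joint angles (θ0=0°, θ1=90°, e=2)
no rival 2-sequence matches.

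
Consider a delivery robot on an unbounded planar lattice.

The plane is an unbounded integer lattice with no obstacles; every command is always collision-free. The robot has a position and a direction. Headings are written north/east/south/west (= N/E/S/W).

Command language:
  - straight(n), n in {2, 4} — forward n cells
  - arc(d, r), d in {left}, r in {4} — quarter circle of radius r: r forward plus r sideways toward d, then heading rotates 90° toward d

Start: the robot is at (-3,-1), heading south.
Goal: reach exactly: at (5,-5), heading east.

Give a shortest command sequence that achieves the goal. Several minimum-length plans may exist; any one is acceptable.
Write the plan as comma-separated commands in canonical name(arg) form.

arc(left, 4), straight(4)

initial: at (-3,-1), heading south
t=1 arc(left, 4) ⇒ at (1,-5), heading east
t=2 straight(4) ⇒ at (5,-5), heading east
shorter routes all fall short; 2 is best.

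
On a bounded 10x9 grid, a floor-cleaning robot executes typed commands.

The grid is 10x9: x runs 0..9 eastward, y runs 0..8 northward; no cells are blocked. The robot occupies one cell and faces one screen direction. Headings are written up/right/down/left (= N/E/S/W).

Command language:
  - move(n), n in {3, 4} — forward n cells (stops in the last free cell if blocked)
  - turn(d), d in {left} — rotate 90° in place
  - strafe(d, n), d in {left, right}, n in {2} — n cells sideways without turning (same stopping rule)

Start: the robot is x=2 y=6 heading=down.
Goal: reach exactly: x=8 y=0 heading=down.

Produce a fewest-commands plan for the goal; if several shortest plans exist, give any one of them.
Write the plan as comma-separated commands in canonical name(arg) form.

start: x=2 y=6 heading=down
1. strafe(left, 2) → x=4 y=6 heading=down
2. strafe(left, 2) → x=6 y=6 heading=down
3. strafe(left, 2) → x=8 y=6 heading=down
4. move(3) → x=8 y=3 heading=down
5. move(3) → x=8 y=0 heading=down
minimal: 5 command(s), checked below 5.

strafe(left, 2), strafe(left, 2), strafe(left, 2), move(3), move(3)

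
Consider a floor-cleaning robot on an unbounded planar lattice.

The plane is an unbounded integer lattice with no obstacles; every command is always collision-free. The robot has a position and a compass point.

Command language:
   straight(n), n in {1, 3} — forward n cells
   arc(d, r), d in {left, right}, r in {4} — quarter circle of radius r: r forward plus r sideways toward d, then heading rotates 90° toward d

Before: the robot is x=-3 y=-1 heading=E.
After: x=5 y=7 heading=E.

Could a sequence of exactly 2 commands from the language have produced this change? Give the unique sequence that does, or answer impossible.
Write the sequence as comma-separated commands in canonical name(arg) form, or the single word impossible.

key: heading stays E — rotations cancel among the 2 commands
begin: x=-3 y=-1 heading=E
[1] after arc(left, 4): x=1 y=3 heading=N
[2] after arc(right, 4): x=5 y=7 heading=E
uniquely the one of 16 2-step routes that fits.

arc(left, 4), arc(right, 4)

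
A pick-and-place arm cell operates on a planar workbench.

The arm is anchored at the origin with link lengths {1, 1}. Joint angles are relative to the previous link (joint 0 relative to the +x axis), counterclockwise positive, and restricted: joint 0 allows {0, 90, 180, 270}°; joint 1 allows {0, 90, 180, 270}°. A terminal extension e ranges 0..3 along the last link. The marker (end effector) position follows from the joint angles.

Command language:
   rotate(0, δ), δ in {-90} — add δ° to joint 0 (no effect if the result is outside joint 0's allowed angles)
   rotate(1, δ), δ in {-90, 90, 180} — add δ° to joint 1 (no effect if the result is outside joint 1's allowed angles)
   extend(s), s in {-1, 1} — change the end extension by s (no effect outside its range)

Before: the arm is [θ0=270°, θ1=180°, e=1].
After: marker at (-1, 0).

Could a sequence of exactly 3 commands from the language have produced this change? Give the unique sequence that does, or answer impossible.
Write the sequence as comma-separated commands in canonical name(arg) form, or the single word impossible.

begin: [θ0=270°, θ1=180°, e=1]
[1] after rotate(0, -90): [θ0=180°, θ1=180°, e=1]
[2] after rotate(0, -90): [θ0=90°, θ1=180°, e=1]
[3] after rotate(0, -90): [θ0=0°, θ1=180°, e=1]
uniquely the one of 216 3-step routes that fits.

rotate(0, -90), rotate(0, -90), rotate(0, -90)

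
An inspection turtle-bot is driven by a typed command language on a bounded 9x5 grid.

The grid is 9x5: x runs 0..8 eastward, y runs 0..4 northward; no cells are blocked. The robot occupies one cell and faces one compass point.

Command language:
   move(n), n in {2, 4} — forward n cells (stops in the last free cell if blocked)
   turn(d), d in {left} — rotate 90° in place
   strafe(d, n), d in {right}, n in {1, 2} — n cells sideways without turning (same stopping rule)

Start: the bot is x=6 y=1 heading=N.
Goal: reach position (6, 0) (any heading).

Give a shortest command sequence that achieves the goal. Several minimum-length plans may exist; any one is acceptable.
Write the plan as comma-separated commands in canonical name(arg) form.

turn(left), turn(left), move(4)

t0: x=6 y=1 heading=N
t=1 turn(left) ⇒ x=6 y=1 heading=W
t=2 turn(left) ⇒ x=6 y=1 heading=S
t=3 move(4) ⇒ x=6 y=0 heading=S
shorter routes all fall short; 3 is best.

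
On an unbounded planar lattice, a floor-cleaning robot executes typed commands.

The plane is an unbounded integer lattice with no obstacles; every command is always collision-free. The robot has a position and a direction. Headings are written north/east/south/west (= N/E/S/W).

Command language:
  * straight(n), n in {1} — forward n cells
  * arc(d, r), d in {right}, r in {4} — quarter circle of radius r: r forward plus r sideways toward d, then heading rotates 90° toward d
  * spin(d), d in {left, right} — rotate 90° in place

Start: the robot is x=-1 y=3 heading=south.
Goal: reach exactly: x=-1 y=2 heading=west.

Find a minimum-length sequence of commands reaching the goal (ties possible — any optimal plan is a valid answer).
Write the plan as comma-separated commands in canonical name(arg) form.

straight(1), spin(right)

begin: x=-1 y=3 heading=south
[1] after straight(1): x=-1 y=2 heading=south
[2] after spin(right): x=-1 y=2 heading=west
shorter routes all fall short; 2 is best.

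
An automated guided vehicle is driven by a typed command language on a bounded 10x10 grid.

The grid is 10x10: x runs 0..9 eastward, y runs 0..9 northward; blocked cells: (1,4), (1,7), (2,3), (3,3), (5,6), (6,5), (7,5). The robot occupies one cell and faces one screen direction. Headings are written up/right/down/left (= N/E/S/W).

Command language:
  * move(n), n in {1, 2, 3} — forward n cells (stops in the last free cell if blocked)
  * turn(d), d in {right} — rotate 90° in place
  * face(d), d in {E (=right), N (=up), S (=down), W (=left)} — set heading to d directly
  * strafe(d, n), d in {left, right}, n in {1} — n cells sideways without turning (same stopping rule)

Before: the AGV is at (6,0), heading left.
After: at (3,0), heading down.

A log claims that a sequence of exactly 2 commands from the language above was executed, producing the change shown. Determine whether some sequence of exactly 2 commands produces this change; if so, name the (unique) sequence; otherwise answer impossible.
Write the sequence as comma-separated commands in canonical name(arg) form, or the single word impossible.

move(3), face(S)

key: running face(S) before move(3) would end elsewhere — order is forced
start: at (6,0), heading left
[1] after move(3): at (3,0), heading left
[2] after face(S): at (3,0), heading down
no other 2-command option fits: unique.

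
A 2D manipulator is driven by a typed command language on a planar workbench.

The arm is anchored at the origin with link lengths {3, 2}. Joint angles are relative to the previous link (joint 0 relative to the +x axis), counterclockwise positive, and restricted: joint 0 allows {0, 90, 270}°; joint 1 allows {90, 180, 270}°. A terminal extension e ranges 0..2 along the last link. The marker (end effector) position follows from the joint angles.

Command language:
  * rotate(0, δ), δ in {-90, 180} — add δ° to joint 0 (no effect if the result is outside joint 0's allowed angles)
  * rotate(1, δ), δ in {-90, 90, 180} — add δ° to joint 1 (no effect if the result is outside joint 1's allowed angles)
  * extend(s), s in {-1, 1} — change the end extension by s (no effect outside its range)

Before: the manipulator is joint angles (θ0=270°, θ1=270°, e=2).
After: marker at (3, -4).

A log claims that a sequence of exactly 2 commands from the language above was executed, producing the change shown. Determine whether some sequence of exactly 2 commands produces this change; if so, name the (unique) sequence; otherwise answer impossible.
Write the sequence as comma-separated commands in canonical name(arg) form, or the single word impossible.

key: running rotate(0, -90) before rotate(0, 180) would end elsewhere — order is forced
start: joint angles (θ0=270°, θ1=270°, e=2)
[1] after rotate(0, 180): joint angles (θ0=90°, θ1=270°, e=2)
[2] after rotate(0, -90): joint angles (θ0=0°, θ1=270°, e=2)
uniquely the one of 49 2-step routes that fits.

rotate(0, 180), rotate(0, -90)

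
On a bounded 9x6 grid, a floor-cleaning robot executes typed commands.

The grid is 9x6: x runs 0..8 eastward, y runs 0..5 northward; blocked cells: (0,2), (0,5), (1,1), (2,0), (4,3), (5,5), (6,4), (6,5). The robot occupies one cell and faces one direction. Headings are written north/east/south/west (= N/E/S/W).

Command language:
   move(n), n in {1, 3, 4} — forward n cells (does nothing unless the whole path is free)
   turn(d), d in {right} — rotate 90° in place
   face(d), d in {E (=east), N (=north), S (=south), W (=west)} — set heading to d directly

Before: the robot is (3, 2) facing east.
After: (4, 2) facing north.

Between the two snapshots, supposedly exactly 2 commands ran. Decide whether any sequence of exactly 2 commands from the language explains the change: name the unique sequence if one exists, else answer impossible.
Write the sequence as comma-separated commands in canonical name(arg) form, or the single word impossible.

key: running face(N) before move(1) would end elsewhere — order is forced
from: (3, 2) facing east
step 1 (move(1)): (4, 2) facing east
step 2 (face(N)): (4, 2) facing north
uniquely the one of 64 2-step routes that fits.

move(1), face(N)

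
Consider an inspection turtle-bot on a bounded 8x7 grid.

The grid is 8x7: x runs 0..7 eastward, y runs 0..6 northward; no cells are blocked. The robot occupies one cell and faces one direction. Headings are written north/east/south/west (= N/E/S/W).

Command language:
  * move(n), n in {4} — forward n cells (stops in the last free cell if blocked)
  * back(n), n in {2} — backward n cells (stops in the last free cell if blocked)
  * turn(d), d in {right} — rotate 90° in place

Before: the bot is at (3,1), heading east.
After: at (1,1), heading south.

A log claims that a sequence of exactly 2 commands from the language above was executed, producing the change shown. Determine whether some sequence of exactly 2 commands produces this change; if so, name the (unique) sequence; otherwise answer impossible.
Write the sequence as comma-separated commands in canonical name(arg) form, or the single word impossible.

back(2), turn(right)

key: position moved to (1,1) AND the heading swung to S — translation plus rotation needed
begin: at (3,1), heading east
step 1 (back(2)): at (1,1), heading east
step 2 (turn(right)): at (1,1), heading south
no other 2-command option fits: unique.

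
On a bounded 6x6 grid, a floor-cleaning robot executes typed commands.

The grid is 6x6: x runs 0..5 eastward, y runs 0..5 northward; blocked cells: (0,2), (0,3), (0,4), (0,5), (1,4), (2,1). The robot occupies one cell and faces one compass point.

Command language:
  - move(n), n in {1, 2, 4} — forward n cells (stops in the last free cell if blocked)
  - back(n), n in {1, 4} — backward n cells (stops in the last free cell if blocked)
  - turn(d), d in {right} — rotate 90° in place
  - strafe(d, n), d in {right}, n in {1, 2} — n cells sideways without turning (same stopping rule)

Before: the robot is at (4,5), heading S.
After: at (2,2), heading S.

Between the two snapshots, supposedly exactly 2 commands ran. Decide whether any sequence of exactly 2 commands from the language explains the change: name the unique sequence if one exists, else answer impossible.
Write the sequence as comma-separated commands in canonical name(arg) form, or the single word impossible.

key: heading stays S — no command in the sequence turns
t0: at (4,5), heading S
t=1 strafe(right, 2) ⇒ at (2,5), heading S
t=2 move(4) ⇒ at (2,2), heading S
uniquely the one of 64 2-step routes that fits.

strafe(right, 2), move(4)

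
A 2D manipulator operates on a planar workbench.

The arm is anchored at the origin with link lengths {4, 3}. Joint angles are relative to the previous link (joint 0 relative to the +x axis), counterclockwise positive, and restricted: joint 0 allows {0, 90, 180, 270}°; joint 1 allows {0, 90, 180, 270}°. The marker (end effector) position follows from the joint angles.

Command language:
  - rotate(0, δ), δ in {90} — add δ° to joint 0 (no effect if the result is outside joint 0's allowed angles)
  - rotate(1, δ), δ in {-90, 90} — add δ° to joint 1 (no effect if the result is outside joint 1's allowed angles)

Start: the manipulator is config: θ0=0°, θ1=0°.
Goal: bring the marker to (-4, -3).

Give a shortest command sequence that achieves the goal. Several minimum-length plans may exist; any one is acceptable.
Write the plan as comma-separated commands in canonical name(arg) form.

begin: config: θ0=0°, θ1=0°
1. rotate(1, 90) → config: θ0=0°, θ1=90°
2. rotate(0, 90) → config: θ0=90°, θ1=90°
3. rotate(0, 90) → config: θ0=180°, θ1=90°
nothing shorter than 3 reaches the goal.

rotate(1, 90), rotate(0, 90), rotate(0, 90)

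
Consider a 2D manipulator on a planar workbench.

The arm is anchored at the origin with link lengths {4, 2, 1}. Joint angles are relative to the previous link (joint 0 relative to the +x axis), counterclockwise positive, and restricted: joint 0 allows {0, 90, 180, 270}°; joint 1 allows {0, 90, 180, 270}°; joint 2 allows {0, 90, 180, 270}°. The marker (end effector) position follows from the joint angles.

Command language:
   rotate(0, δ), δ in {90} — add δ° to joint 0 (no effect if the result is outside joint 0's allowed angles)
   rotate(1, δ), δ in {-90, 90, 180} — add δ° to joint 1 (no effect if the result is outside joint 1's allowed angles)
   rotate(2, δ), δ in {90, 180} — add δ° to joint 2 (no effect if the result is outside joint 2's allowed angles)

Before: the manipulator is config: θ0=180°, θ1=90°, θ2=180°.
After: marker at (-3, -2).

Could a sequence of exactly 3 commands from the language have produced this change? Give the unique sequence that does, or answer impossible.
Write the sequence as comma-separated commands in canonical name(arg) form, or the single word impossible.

initial: config: θ0=180°, θ1=90°, θ2=180°
t=1 rotate(2, 90) ⇒ config: θ0=180°, θ1=90°, θ2=270°
t=2 rotate(2, 90) ⇒ config: θ0=180°, θ1=90°, θ2=0°
t=3 rotate(2, 90) ⇒ config: θ0=180°, θ1=90°, θ2=90°
no other 3-command option fits: unique.

rotate(2, 90), rotate(2, 90), rotate(2, 90)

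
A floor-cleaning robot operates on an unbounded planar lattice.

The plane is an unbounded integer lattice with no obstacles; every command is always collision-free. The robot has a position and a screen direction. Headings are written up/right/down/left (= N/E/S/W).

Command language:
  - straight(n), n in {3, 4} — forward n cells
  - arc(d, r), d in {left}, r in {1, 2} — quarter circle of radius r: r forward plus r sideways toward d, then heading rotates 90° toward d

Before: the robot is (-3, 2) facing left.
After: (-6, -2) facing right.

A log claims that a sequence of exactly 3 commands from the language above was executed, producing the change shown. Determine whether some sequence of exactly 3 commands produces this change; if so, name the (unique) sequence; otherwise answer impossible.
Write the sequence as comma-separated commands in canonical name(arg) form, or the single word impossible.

straight(3), arc(left, 2), arc(left, 2)

key: order matters: swapping straight(3) and arc(left, 2) lands elsewhere
start: (-3, 2) facing left
1. straight(3) → (-6, 2) facing left
2. arc(left, 2) → (-8, 0) facing down
3. arc(left, 2) → (-6, -2) facing right
no other 3-command option fits: unique.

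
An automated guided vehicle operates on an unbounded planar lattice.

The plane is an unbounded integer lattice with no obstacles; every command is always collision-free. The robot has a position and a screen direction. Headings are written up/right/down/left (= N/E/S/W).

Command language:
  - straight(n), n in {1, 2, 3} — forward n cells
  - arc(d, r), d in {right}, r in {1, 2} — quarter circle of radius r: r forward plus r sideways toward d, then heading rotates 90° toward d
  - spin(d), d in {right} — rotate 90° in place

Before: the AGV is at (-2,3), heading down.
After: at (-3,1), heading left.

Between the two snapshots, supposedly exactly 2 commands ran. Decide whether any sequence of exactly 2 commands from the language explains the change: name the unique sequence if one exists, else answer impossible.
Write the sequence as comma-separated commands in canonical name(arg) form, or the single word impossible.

straight(1), arc(right, 1)

key: order matters: swapping straight(1) and arc(right, 1) lands elsewhere
begin: at (-2,3), heading down
[1] after straight(1): at (-2,2), heading down
[2] after arc(right, 1): at (-3,1), heading left
uniquely the one of 36 2-step routes that fits.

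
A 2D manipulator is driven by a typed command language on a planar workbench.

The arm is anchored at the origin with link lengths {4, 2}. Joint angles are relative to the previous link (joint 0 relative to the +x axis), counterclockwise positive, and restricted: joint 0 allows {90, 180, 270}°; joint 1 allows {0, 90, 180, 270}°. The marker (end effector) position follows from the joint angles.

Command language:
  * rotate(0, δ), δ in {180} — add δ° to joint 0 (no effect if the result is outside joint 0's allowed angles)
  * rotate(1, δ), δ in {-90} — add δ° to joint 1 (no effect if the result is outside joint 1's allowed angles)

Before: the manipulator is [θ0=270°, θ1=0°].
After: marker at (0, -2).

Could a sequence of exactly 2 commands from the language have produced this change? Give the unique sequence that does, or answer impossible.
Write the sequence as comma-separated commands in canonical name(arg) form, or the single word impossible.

rotate(1, -90), rotate(1, -90)

begin: [θ0=270°, θ1=0°]
[1] after rotate(1, -90): [θ0=270°, θ1=270°]
[2] after rotate(1, -90): [θ0=270°, θ1=180°]
no other 2-command option fits: unique.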